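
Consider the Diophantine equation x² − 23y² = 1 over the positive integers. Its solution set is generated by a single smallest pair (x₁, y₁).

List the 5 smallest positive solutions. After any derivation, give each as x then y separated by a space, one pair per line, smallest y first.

24 5
1151 240
55224 11515
2649601 552480
127125624 26507525

d=23: √d = [4; 1,3,1,8] (ℓ=4, even), read p_3/q_3
step 0: (4, 1)  from 4·(1,0) + (0,1)
step 1: (5, 1)  from 1·(4,1) + (1,0)
step 2: (19, 4)  from 3·(5,1) + (4,1)
step 3: (24, 5)  from 1·(19,4) + (5,1)
fundamental: x₁=24, y₁=5  (since 576 − 23·25 = 1)
(24+5√23)^2 = 1151 + 240√23
(24+5√23)^3 = 55224 + 11515√23
(24+5√23)^4 = 2649601 + 552480√23
(24+5√23)^5 = 127125624 + 26507525√23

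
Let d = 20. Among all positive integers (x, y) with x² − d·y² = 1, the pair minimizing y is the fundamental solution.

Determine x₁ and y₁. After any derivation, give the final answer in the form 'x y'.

9 2

√20 → a₀=4, period (2,8); ℓ=2 even so k=1
step 0: (4, 1)  from 4·(1,0) + (0,1)
step 1: (9, 2)  from 2·(4,1) + (1,0)
(x₁, y₁) = (9, 2);  9² − 20·2² = 1 ✓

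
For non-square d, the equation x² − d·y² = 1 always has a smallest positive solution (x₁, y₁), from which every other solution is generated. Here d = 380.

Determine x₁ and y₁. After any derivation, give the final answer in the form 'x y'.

d=380: √d = [19; 2,38] (ℓ=2, even), read p_1/q_1
a_0=19:  p_0=19·1+0=19,  q_0=19·0+1=1
a_1=2:  p_1=2·19+1=39,  q_1=2·1+0=2
fundamental: x₁=39, y₁=2  (since 1521 − 380·4 = 1)

39 2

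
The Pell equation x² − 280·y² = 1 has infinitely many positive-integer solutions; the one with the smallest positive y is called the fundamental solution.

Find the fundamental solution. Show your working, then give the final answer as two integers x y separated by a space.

d=280: √d = [16; 1,2,1,2,1,32] (ℓ=6, even), read p_5/q_5
i=0: a=16 ⇒ p=16, q=1
i=1: a=1 ⇒ p=17, q=1
i=2: a=2 ⇒ p=50, q=3
i=3: a=1 ⇒ p=67, q=4
i=4: a=2 ⇒ p=184, q=11
i=5: a=1 ⇒ p=251, q=15
(x₁, y₁) = (251, 15);  251² − 280·15² = 1 ✓

251 15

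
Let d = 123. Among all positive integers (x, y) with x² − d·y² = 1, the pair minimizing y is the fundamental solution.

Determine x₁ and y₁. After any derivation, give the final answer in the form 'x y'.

122 11

[11; 11,22] for √123; ℓ=2 ⇒ convergent index 1
a_0=11:  p_0=11·1+0=11,  q_0=11·0+1=1
a_1=11:  p_1=11·11+1=122,  q_1=11·1+0=11
fundamental: x₁=122, y₁=11  (since 14884 − 123·121 = 1)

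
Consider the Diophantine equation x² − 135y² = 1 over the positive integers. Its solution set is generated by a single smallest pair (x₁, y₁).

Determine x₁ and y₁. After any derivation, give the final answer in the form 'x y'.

244 21

[11; 1,1,1,1,1,1,1,22] for √135; ℓ=8 ⇒ convergent index 7
k=0  a_k=11  p_k/q_k = 11/1
k=1  a_k=1  p_k/q_k = 12/1
k=2  a_k=1  p_k/q_k = 23/2
k=3  a_k=1  p_k/q_k = 35/3
…
k=6  a_k=1  p_k/q_k = 151/13
k=7  a_k=1  p_k/q_k = 244/21
fundamental: x₁=244, y₁=21  (since 59536 − 135·441 = 1)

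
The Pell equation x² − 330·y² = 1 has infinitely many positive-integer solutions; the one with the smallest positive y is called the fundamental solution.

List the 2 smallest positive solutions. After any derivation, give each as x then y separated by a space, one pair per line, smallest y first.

109 6
23761 1308

√330 = [18; 6,36, …], period ℓ=2 (even) → k=1
i=0: a=18 ⇒ p=18, q=1
i=1: a=6 ⇒ p=109, q=6
→ (109, 6).  Check: 109²=11881, 330·6²=11880, difference 1.
(109+6√330)^2 = 23761 + 1308√330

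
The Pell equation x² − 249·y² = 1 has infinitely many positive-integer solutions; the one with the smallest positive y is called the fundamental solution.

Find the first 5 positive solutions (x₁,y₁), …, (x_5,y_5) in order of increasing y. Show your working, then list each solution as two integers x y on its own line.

[15; 1,3,1,1,5,…,3,1,30] for √249; ℓ=16 ⇒ convergent index 15
step 0: (15, 1)  from 15·(1,0) + (0,1)
step 1: (16, 1)  from 1·(15,1) + (1,0)
step 2: (63, 4)  from 3·(16,1) + (15,1)
step 3: (79, 5)  from 1·(63,4) + (16,1)
…
step 5: (789, 50)  from 5·(142,9) + (79,5)
step 6: (931, 59)  from 1·(789,50) + (142,9)
step 7: (3582, 227)  from 3·(931,59) + (789,50)
…
step 10: (150586, 9543)  from 1·(113835,7214) + (36751,2329)
step 11: (866765, 54929)  from 5·(150586,9543) + (113835,7214)
step 12: (1017351, 64472)  from 1·(866765,54929) + (150586,9543)
step 13: (1884116, 119401)  from 1·(1017351,64472) + (866765,54929)
step 14: (6669699, 422675)  from 3·(1884116,119401) + (1017351,64472)
step 15: (8553815, 542076)  from 1·(6669699,422675) + (1884116,119401)
→ (8553815, 542076).  Check: 8553815²=73167751054225, 249·542076²=73167751054224, difference 1.
k=2:  x_2 = 8553815·8553815+249·542076·542076 = 146335502108449,  y_2 = 8553815·542076+542076·8553815 = 9273635639880
k=3:  x_3 = 8553815·146335502108449+249·542076·9273635639880 = 2503453625935556812055,  y_3 = 8553815·9273635639880+542076·146335502108449 = 158649927281879742324
k=4:  x_4 = 8553815·2503453625935556812055+249·542076·158649927281879742324 = 42828158354663763449114371201,  y_4 = 8553815·158649927281879742324+542076·2503453625935556812055 = 2714124255465295062538692240
k=5:  x_5 = 8553815·42828158354663763449114371201+249·542076·2714124255465295062538692240 = 732688286712993936041346554632551575,  y_5 = 8553815·2714124255465295062538692240+542076·42828158354663763449114371201 = 46432233536525587120811525646048876

8553815 542076
146335502108449 9273635639880
2503453625935556812055 158649927281879742324
42828158354663763449114371201 2714124255465295062538692240
732688286712993936041346554632551575 46432233536525587120811525646048876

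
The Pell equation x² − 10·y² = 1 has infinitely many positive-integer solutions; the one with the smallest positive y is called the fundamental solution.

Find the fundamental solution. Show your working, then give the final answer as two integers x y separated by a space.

19 6

[3; 6] for √10; ℓ=1 ⇒ convergent index 1
a_0=3:  p_0=3·1+0=3,  q_0=3·0+1=1
a_1=6:  p_1=6·3+1=19,  q_1=6·1+0=6
fundamental: x₁=19, y₁=6  (since 361 − 10·36 = 1)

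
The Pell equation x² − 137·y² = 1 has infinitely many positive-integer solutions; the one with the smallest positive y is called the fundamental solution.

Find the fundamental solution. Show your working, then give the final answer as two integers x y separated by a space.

d=137: √d = [11; 1,2,2,1,1,2,2,1,22] (ℓ=9, odd), read p_17/q_17
a_0=11:  p_0=11·1+0=11,  q_0=11·0+1=1
…
a_4=1:  p_4=1·82+35=117,  q_4=1·7+3=10
a_5=1:  p_5=1·117+82=199,  q_5=1·10+7=17
…
a_9=22:  p_9=22·1744+1229=39597,  q_9=22·149+105=3383
…
a_13=1:  p_13=1·285899+122279=408178,  q_13=1·24426+10447=34873
…
a_16=2:  p_16=2·1796332+694077=4286741,  q_16=2·153471+59299=366241
a_17=1:  p_17=1·4286741+1796332=6083073,  q_17=1·366241+153471=519712
fundamental: x₁=6083073, y₁=519712  (since 37003777123329 − 137·270100562944 = 1)

6083073 519712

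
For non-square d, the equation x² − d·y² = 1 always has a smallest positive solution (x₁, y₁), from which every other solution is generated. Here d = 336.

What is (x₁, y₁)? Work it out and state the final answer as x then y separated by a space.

d=336: √d = [18; 3,36] (ℓ=2, even), read p_1/q_1
step 0: (18, 1)  from 18·(1,0) + (0,1)
step 1: (55, 3)  from 3·(18,1) + (1,0)
fundamental: x₁=55, y₁=3  (since 3025 − 336·9 = 1)

55 3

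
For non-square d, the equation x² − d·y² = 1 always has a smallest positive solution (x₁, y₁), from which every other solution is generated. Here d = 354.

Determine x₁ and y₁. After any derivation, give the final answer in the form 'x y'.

√354 → a₀=18, period (1,4,2,2,18,2,2,4,1,36); ℓ=10 even so k=9
a_0=18:  p_0=18·1+0=18,  q_0=18·0+1=1
…
a_3=2:  p_3=2·94+19=207,  q_3=2·5+1=11
…
a_6=2:  p_6=2·9351+508=19210,  q_6=2·497+27=1021
a_7=2:  p_7=2·19210+9351=47771,  q_7=2·1021+497=2539
a_8=4:  p_8=4·47771+19210=210294,  q_8=4·2539+1021=11177
a_9=1:  p_9=1·210294+47771=258065,  q_9=1·11177+2539=13716
→ (258065, 13716).  Check: 258065²=66597544225, 354·13716²=66597544224, difference 1.

258065 13716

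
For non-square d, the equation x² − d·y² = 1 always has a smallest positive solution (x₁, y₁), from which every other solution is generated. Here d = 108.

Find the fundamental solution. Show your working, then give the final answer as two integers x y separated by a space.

[10; 2,1,1,4,1,1,2,20] for √108; ℓ=8 ⇒ convergent index 7
k=0  a_k=10  p_k/q_k = 10/1
k=1  a_k=2  p_k/q_k = 21/2
…
k=4  a_k=4  p_k/q_k = 239/23
…
k=6  a_k=1  p_k/q_k = 530/51
k=7  a_k=2  p_k/q_k = 1351/130
→ (1351, 130).  Check: 1351²=1825201, 108·130²=1825200, difference 1.

1351 130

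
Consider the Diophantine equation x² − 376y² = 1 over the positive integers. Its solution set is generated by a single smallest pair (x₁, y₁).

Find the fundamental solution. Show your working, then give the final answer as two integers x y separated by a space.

2143295 110532

[19; 2,1,1,3,1,…,1,2,38] for √376; ℓ=16 ⇒ convergent index 15
a_0=19:  p_0=19·1+0=19,  q_0=19·0+1=1
a_1=2:  p_1=2·19+1=39,  q_1=2·1+0=2
…
a_3=1:  p_3=1·58+39=97,  q_3=1·3+2=5
a_4=3:  p_4=3·97+58=349,  q_4=3·5+3=18
a_5=1:  p_5=1·349+97=446,  q_5=1·18+5=23
…
a_7=2:  p_7=2·1241+446=2928,  q_7=2·64+23=151
a_8=4:  p_8=4·2928+1241=12953,  q_8=4·151+64=668
a_9=2:  p_9=2·12953+2928=28834,  q_9=2·668+151=1487
a_10=2:  p_10=2·28834+12953=70621,  q_10=2·1487+668=3642
a_11=1:  p_11=1·70621+28834=99455,  q_11=1·3642+1487=5129
a_12=3:  p_12=3·99455+70621=368986,  q_12=3·5129+3642=19029
a_13=1:  p_13=1·368986+99455=468441,  q_13=1·19029+5129=24158
a_14=1:  p_14=1·468441+368986=837427,  q_14=1·24158+19029=43187
a_15=2:  p_15=2·837427+468441=2143295,  q_15=2·43187+24158=110532
fundamental: x₁=2143295, y₁=110532  (since 4593713457025 − 376·12217323024 = 1)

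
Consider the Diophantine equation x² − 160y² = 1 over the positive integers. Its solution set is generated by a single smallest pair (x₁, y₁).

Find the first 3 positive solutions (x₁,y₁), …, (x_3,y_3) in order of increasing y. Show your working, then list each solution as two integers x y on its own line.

721 57
1039681 82194
1499219281 118523691

d=160: √d = [12; 1,1,1,5,1,1,1,24] (ℓ=8, even), read p_7/q_7
step 0: (12, 1)  from 12·(1,0) + (0,1)
step 1: (13, 1)  from 1·(12,1) + (1,0)
…
step 3: (38, 3)  from 1·(25,2) + (13,1)
…
step 6: (468, 37)  from 1·(253,20) + (215,17)
step 7: (721, 57)  from 1·(468,37) + (253,20)
→ (721, 57).  Check: 721²=519841, 160·57²=519840, difference 1.
(x_2, y_2) = (721·721 + 160·57·57, 721·57 + 57·721) = (1039681, 82194)
(x_3, y_3) = (721·1039681 + 160·57·82194, 721·82194 + 57·1039681) = (1499219281, 118523691)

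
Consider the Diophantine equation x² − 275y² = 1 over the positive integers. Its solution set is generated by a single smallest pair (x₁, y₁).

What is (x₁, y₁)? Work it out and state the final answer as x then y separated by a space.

199 12

√275 = [16; 1,1,2,1,1,32, …], period ℓ=6 (even) → k=5
i=0: a=16 ⇒ p=16, q=1
i=1: a=1 ⇒ p=17, q=1
…
i=4: a=1 ⇒ p=116, q=7
i=5: a=1 ⇒ p=199, q=12
→ (199, 12).  Check: 199²=39601, 275·12²=39600, difference 1.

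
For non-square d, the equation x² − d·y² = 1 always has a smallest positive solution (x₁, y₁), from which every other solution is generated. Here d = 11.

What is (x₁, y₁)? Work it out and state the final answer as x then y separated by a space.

10 3

[3; 3,6] for √11; ℓ=2 ⇒ convergent index 1
i=0: a=3 ⇒ p=3, q=1
i=1: a=3 ⇒ p=10, q=3
(x₁, y₁) = (10, 3);  10² − 11·3² = 1 ✓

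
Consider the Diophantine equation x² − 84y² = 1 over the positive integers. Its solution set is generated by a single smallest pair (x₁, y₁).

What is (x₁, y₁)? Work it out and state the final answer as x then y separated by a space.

55 6

√84 = [9; 6,18, …], period ℓ=2 (even) → k=1
k=0  a_k=9  p_k/q_k = 9/1
k=1  a_k=6  p_k/q_k = 55/6
(x₁, y₁) = (55, 6);  55² − 84·6² = 1 ✓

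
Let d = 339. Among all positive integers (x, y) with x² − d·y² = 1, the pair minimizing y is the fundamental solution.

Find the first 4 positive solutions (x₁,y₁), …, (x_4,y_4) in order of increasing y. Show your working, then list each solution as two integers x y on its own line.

97970 5321
19196241799 1042596740
3761311617998090 204286405230279
736991398411349512801 40027878239778270520

√339 → a₀=18, period (2,2,2,1,17,1,2,2,2,36); ℓ=10 even so k=9
step 0: (18, 1)  from 18·(1,0) + (0,1)
step 1: (37, 2)  from 2·(18,1) + (1,0)
…
step 3: (221, 12)  from 2·(92,5) + (37,2)
step 4: (313, 17)  from 1·(221,12) + (92,5)
step 5: (5542, 301)  from 17·(313,17) + (221,12)
step 6: (5855, 318)  from 1·(5542,301) + (313,17)
step 7: (17252, 937)  from 2·(5855,318) + (5542,301)
step 8: (40359, 2192)  from 2·(17252,937) + (5855,318)
step 9: (97970, 5321)  from 2·(40359,2192) + (17252,937)
→ (97970, 5321).  Check: 97970²=9598120900, 339·5321²=9598120899, difference 1.
(97970+5321√339)^2 = 19196241799 + 1042596740√339
(97970+5321√339)^3 = 3761311617998090 + 204286405230279√339
(97970+5321√339)^4 = 736991398411349512801 + 40027878239778270520√339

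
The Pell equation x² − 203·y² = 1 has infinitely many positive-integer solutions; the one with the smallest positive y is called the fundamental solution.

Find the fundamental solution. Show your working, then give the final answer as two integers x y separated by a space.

57 4

d=203: √d = [14; 4,28] (ℓ=2, even), read p_1/q_1
step 0: (14, 1)  from 14·(1,0) + (0,1)
step 1: (57, 4)  from 4·(14,1) + (1,0)
→ (57, 4).  Check: 57²=3249, 203·4²=3248, difference 1.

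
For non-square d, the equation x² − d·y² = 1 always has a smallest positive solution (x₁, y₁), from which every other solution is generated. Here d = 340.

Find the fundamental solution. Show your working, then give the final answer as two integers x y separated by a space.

285769 15498

√340 = [18; 2,3,1,1,1,…,3,2,36, …], period ℓ=14 (even) → k=13
i=0: a=18 ⇒ p=18, q=1
…
i=3: a=1 ⇒ p=166, q=9
…
i=5: a=1 ⇒ p=461, q=25
i=6: a=1 ⇒ p=756, q=41
i=7: a=8 ⇒ p=6509, q=353
i=8: a=1 ⇒ p=7265, q=394
…
i=10: a=1 ⇒ p=21039, q=1141
…
i=12: a=3 ⇒ p=125478, q=6805
i=13: a=2 ⇒ p=285769, q=15498
(x₁, y₁) = (285769, 15498);  285769² − 340·15498² = 1 ✓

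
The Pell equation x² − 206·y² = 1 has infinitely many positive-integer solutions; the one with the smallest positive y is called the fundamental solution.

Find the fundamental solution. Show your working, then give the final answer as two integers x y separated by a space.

d=206: √d = [14; 2,1,5,14,5,1,2,28] (ℓ=8, even), read p_7/q_7
step 0: (14, 1)  from 14·(1,0) + (0,1)
…
step 3: (244, 17)  from 5·(43,3) + (29,2)
…
step 5: (17539, 1222)  from 5·(3459,241) + (244,17)
step 6: (20998, 1463)  from 1·(17539,1222) + (3459,241)
step 7: (59535, 4148)  from 2·(20998,1463) + (17539,1222)
(x₁, y₁) = (59535, 4148);  59535² − 206·4148² = 1 ✓

59535 4148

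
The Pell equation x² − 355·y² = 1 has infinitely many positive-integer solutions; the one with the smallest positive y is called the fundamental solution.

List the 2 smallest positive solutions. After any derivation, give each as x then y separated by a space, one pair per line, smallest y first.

√355 → a₀=18, period (1,5,3,3,1,6,1,3,3,5,1,36); ℓ=12 even so k=11
i=0: a=18 ⇒ p=18, q=1
i=1: a=1 ⇒ p=19, q=1
i=2: a=5 ⇒ p=113, q=6
…
i=7: a=1 ⇒ p=12002, q=637
i=8: a=3 ⇒ p=46463, q=2466
…
i=10: a=5 ⇒ p=803418, q=42641
i=11: a=1 ⇒ p=954809, q=50676
(x₁, y₁) = (954809, 50676);  954809² − 355·50676² = 1 ✓
n=2: (954809,50676)∘(954809,50676) = (954809·954809+355·50676·50676, 954809·50676+50676·954809) = (1823320452961,96771801768)

954809 50676
1823320452961 96771801768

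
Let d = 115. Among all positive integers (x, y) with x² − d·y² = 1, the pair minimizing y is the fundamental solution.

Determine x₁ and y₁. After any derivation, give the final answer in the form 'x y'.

1126 105

[10; 1,2,1,1,1,1,1,2,1,20] for √115; ℓ=10 ⇒ convergent index 9
i=0: a=10 ⇒ p=10, q=1
…
i=4: a=1 ⇒ p=75, q=7
i=5: a=1 ⇒ p=118, q=11
…
i=7: a=1 ⇒ p=311, q=29
i=8: a=2 ⇒ p=815, q=76
i=9: a=1 ⇒ p=1126, q=105
→ (1126, 105).  Check: 1126²=1267876, 115·105²=1267875, difference 1.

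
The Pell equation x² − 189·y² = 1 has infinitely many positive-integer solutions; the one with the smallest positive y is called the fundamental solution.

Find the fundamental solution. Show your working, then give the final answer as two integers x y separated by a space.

d=189: √d = [13; 1,2,1,26] (ℓ=4, even), read p_3/q_3
a_0=13:  p_0=13·1+0=13,  q_0=13·0+1=1
a_1=1:  p_1=1·13+1=14,  q_1=1·1+0=1
a_2=2:  p_2=2·14+13=41,  q_2=2·1+1=3
a_3=1:  p_3=1·41+14=55,  q_3=1·3+1=4
fundamental: x₁=55, y₁=4  (since 3025 − 189·16 = 1)

55 4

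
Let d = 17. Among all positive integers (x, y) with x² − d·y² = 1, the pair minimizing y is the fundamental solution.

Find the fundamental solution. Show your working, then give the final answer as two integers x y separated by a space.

[4; 8] for √17; ℓ=1 ⇒ convergent index 1
i=0: a=4 ⇒ p=4, q=1
i=1: a=8 ⇒ p=33, q=8
→ (33, 8).  Check: 33²=1089, 17·8²=1088, difference 1.

33 8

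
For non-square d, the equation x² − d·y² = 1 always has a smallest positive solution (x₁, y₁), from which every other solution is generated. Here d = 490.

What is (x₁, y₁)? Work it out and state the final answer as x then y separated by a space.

1039681 46968

√490 → a₀=22, period (7,2,1,4,4,4,1,2,7,44); ℓ=10 even so k=9
k=0  a_k=22  p_k/q_k = 22/1
k=1  a_k=7  p_k/q_k = 155/7
k=2  a_k=2  p_k/q_k = 332/15
…
k=4  a_k=4  p_k/q_k = 2280/103
k=5  a_k=4  p_k/q_k = 9607/434
…
k=7  a_k=1  p_k/q_k = 50315/2273
k=8  a_k=2  p_k/q_k = 141338/6385
k=9  a_k=7  p_k/q_k = 1039681/46968
(x₁, y₁) = (1039681, 46968);  1039681² − 490·46968² = 1 ✓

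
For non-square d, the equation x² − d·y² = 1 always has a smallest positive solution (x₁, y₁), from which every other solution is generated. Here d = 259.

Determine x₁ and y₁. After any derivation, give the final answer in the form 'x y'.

847225 52644

[16; 10,1,2,3,4,3,2,1,10,32] for √259; ℓ=10 ⇒ convergent index 9
step 0: (16, 1)  from 16·(1,0) + (0,1)
step 1: (161, 10)  from 10·(16,1) + (1,0)
…
step 8: (79196, 4921)  from 1·(55265,3434) + (23931,1487)
step 9: (847225, 52644)  from 10·(79196,4921) + (55265,3434)
(x₁, y₁) = (847225, 52644);  847225² − 259·52644² = 1 ✓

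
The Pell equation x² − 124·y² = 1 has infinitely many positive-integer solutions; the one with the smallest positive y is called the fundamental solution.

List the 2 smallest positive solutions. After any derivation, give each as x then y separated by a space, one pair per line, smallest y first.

4620799 414960
42703566796801 3834893506080

√124 → a₀=11, period (7,2,1,1,1,…,2,7,22); ℓ=16 even so k=15
step 0: (11, 1)  from 11·(1,0) + (0,1)
…
step 2: (167, 15)  from 2·(78,7) + (11,1)
step 3: (245, 22)  from 1·(167,15) + (78,7)
step 4: (412, 37)  from 1·(245,22) + (167,15)
step 5: (657, 59)  from 1·(412,37) + (245,22)
step 6: (2383, 214)  from 3·(657,59) + (412,37)
…
step 8: (14543, 1306)  from 4·(3040,273) + (2383,214)
step 9: (17583, 1579)  from 1·(14543,1306) + (3040,273)
step 10: (67292, 6043)  from 3·(17583,1579) + (14543,1306)
step 11: (84875, 7622)  from 1·(67292,6043) + (17583,1579)
step 12: (152167, 13665)  from 1·(84875,7622) + (67292,6043)
step 13: (237042, 21287)  from 1·(152167,13665) + (84875,7622)
step 14: (626251, 56239)  from 2·(237042,21287) + (152167,13665)
step 15: (4620799, 414960)  from 7·(626251,56239) + (237042,21287)
→ (4620799, 414960).  Check: 4620799²=21351783398401, 124·414960²=21351783398400, difference 1.
n=2: (4620799,414960)∘(4620799,414960) = (4620799·4620799+124·414960·414960, 4620799·414960+414960·4620799) = (42703566796801,3834893506080)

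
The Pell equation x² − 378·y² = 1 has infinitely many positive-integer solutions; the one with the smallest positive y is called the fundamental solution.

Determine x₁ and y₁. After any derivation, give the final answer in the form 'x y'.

8749 450

√378 = [19; 2,3,1,4,1,3,2,38, …], period ℓ=8 (even) → k=7
step 0: (19, 1)  from 19·(1,0) + (0,1)
…
step 2: (136, 7)  from 3·(39,2) + (19,1)
step 3: (175, 9)  from 1·(136,7) + (39,2)
…
step 5: (1011, 52)  from 1·(836,43) + (175,9)
step 6: (3869, 199)  from 3·(1011,52) + (836,43)
step 7: (8749, 450)  from 2·(3869,199) + (1011,52)
(x₁, y₁) = (8749, 450);  8749² − 378·450² = 1 ✓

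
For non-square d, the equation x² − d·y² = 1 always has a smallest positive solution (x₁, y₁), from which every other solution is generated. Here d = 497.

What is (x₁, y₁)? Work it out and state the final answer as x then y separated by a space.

1201887 53912

[22; 3,2,2,5,6,5,2,2,3,44] for √497; ℓ=10 ⇒ convergent index 9
i=0: a=22 ⇒ p=22, q=1
i=1: a=3 ⇒ p=67, q=3
…
i=5: a=6 ⇒ p=12685, q=569
i=6: a=5 ⇒ p=65476, q=2937
…
i=8: a=2 ⇒ p=352750, q=15823
i=9: a=3 ⇒ p=1201887, q=53912
→ (1201887, 53912).  Check: 1201887²=1444532360769, 497·53912²=1444532360768, difference 1.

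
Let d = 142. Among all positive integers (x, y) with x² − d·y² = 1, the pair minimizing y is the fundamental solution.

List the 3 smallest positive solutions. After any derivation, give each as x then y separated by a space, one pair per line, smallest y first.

143 12
40897 3432
11696399 981540

√142 → a₀=11, period (1,10,1,22); ℓ=4 even so k=3
a_0=11:  p_0=11·1+0=11,  q_0=11·0+1=1
a_1=1:  p_1=1·11+1=12,  q_1=1·1+0=1
a_2=10:  p_2=10·12+11=131,  q_2=10·1+1=11
a_3=1:  p_3=1·131+12=143,  q_3=1·11+1=12
(x₁, y₁) = (143, 12);  143² − 142·12² = 1 ✓
n=2: (143,12)∘(143,12) = (143·143+142·12·12, 143·12+12·143) = (40897,3432)
n=3: (40897,3432)∘(143,12) = (143·40897+142·12·3432, 143·3432+12·40897) = (11696399,981540)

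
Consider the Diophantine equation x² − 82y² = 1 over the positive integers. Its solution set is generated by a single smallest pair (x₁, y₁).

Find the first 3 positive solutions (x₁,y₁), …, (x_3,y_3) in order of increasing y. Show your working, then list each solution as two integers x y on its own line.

d=82: √d = [9; 18] (ℓ=1, odd), read p_1/q_1
k=0  a_k=9  p_k/q_k = 9/1
k=1  a_k=18  p_k/q_k = 163/18
fundamental: x₁=163, y₁=18  (since 26569 − 82·324 = 1)
k=2:  x_2 = 163·163+82·18·18 = 53137,  y_2 = 163·18+18·163 = 5868
k=3:  x_3 = 163·53137+82·18·5868 = 17322499,  y_3 = 163·5868+18·53137 = 1912950

163 18
53137 5868
17322499 1912950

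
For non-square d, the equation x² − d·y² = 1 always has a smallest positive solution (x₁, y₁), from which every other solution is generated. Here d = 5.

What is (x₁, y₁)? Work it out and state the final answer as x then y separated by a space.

[2; 4] for √5; ℓ=1 ⇒ convergent index 1
a_0=2:  p_0=2·1+0=2,  q_0=2·0+1=1
a_1=4:  p_1=4·2+1=9,  q_1=4·1+0=4
→ (9, 4).  Check: 9²=81, 5·4²=80, difference 1.

9 4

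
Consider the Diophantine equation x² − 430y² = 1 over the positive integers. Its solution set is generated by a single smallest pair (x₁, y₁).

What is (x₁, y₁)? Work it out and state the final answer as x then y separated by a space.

2862251 138030

√430 = [20; 1,2,1,3,1,…,2,1,40, …], period ℓ=14 (even) → k=13
step 0: (20, 1)  from 20·(1,0) + (0,1)
…
step 5: (394, 19)  from 1·(311,15) + (83,4)
step 6: (2675, 129)  from 6·(394,19) + (311,15)
step 7: (21794, 1051)  from 8·(2675,129) + (394,19)
…
step 9: (155233, 7486)  from 1·(133439,6435) + (21794,1051)
step 10: (599138, 28893)  from 3·(155233,7486) + (133439,6435)
step 11: (754371, 36379)  from 1·(599138,28893) + (155233,7486)
step 12: (2107880, 101651)  from 2·(754371,36379) + (599138,28893)
step 13: (2862251, 138030)  from 1·(2107880,101651) + (754371,36379)
→ (2862251, 138030).  Check: 2862251²=8192480787001, 430·138030²=8192480787000, difference 1.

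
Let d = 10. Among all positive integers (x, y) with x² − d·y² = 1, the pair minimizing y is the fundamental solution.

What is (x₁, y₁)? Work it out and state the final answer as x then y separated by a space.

19 6

√10 → a₀=3, period (6); ℓ=1 odd so k=1
step 0: (3, 1)  from 3·(1,0) + (0,1)
step 1: (19, 6)  from 6·(3,1) + (1,0)
fundamental: x₁=19, y₁=6  (since 361 − 10·36 = 1)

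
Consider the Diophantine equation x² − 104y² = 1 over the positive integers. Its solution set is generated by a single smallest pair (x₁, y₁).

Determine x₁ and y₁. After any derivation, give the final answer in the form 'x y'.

51 5

√104 = [10; 5,20, …], period ℓ=2 (even) → k=1
i=0: a=10 ⇒ p=10, q=1
i=1: a=5 ⇒ p=51, q=5
fundamental: x₁=51, y₁=5  (since 2601 − 104·25 = 1)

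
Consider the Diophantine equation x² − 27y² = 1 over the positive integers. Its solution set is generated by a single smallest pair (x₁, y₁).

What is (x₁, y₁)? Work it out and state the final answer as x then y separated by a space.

26 5

√27 → a₀=5, period (5,10); ℓ=2 even so k=1
k=0  a_k=5  p_k/q_k = 5/1
k=1  a_k=5  p_k/q_k = 26/5
→ (26, 5).  Check: 26²=676, 27·5²=675, difference 1.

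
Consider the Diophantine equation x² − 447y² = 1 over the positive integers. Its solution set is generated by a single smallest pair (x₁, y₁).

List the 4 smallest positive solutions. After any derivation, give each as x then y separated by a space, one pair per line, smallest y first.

148 7
43807 2072
12966724 613305
3838106497 181536208

√447 = [21; 7,42, …], period ℓ=2 (even) → k=1
step 0: (21, 1)  from 21·(1,0) + (0,1)
step 1: (148, 7)  from 7·(21,1) + (1,0)
fundamental: x₁=148, y₁=7  (since 21904 − 447·49 = 1)
(148+7√447)^2 = 43807 + 2072√447
(148+7√447)^3 = 12966724 + 613305√447
(148+7√447)^4 = 3838106497 + 181536208√447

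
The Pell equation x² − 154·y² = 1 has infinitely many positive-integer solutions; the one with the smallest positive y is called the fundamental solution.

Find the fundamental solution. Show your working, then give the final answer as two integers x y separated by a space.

21295 1716

√154 → a₀=12, period (2,2,3,1,2,1,3,2,2,24); ℓ=10 even so k=9
a_0=12:  p_0=12·1+0=12,  q_0=12·0+1=1
…
a_7=3:  p_7=3·1030+757=3847,  q_7=3·83+61=310
a_8=2:  p_8=2·3847+1030=8724,  q_8=2·310+83=703
a_9=2:  p_9=2·8724+3847=21295,  q_9=2·703+310=1716
(x₁, y₁) = (21295, 1716);  21295² − 154·1716² = 1 ✓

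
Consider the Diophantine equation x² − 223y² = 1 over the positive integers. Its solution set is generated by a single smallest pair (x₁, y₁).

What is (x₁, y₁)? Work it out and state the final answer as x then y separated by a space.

224 15

d=223: √d = [14; 1,13,1,28] (ℓ=4, even), read p_3/q_3
a_0=14:  p_0=14·1+0=14,  q_0=14·0+1=1
a_1=1:  p_1=1·14+1=15,  q_1=1·1+0=1
a_2=13:  p_2=13·15+14=209,  q_2=13·1+1=14
a_3=1:  p_3=1·209+15=224,  q_3=1·14+1=15
(x₁, y₁) = (224, 15);  224² − 223·15² = 1 ✓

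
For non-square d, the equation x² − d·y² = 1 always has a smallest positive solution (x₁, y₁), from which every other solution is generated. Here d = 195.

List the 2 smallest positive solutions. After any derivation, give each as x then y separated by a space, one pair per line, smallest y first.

√195 → a₀=13, period (1,26); ℓ=2 even so k=1
step 0: (13, 1)  from 13·(1,0) + (0,1)
step 1: (14, 1)  from 1·(13,1) + (1,0)
(x₁, y₁) = (14, 1);  14² − 195·1² = 1 ✓
(14+1√195)^2 = 391 + 28√195

14 1
391 28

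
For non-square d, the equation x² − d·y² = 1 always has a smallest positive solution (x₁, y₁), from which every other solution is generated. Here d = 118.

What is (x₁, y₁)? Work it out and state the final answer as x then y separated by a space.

√118 → a₀=10, period (1,6,3,2,10,2,3,6,1,20); ℓ=10 even so k=9
a_0=10:  p_0=10·1+0=10,  q_0=10·0+1=1
…
a_4=2:  p_4=2·239+76=554,  q_4=2·22+7=51
a_5=10:  p_5=10·554+239=5779,  q_5=10·51+22=532
a_6=2:  p_6=2·5779+554=12112,  q_6=2·532+51=1115
a_7=3:  p_7=3·12112+5779=42115,  q_7=3·1115+532=3877
a_8=6:  p_8=6·42115+12112=264802,  q_8=6·3877+1115=24377
a_9=1:  p_9=1·264802+42115=306917,  q_9=1·24377+3877=28254
→ (306917, 28254).  Check: 306917²=94198044889, 118·28254²=94198044888, difference 1.

306917 28254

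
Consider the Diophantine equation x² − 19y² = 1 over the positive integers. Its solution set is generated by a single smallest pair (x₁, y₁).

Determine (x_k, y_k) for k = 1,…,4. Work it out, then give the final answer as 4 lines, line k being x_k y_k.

170 39
57799 13260
19651490 4508361
6681448801 1532829480

√19 = [4; 2,1,3,1,2,8, …], period ℓ=6 (even) → k=5
k=0  a_k=4  p_k/q_k = 4/1
k=1  a_k=2  p_k/q_k = 9/2
k=2  a_k=1  p_k/q_k = 13/3
k=3  a_k=3  p_k/q_k = 48/11
k=4  a_k=1  p_k/q_k = 61/14
k=5  a_k=2  p_k/q_k = 170/39
(x₁, y₁) = (170, 39);  170² − 19·39² = 1 ✓
n=2: (170,39)∘(170,39) = (170·170+19·39·39, 170·39+39·170) = (57799,13260)
n=3: (57799,13260)∘(170,39) = (170·57799+19·39·13260, 170·13260+39·57799) = (19651490,4508361)
n=4: (19651490,4508361)∘(170,39) = (170·19651490+19·39·4508361, 170·4508361+39·19651490) = (6681448801,1532829480)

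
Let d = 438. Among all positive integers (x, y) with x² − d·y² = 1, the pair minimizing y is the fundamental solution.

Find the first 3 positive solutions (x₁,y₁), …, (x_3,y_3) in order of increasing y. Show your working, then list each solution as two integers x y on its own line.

293 14
171697 8204
100614149 4807530

√438 → a₀=20, period (1,12,1,40); ℓ=4 even so k=3
a_0=20:  p_0=20·1+0=20,  q_0=20·0+1=1
…
a_2=12:  p_2=12·21+20=272,  q_2=12·1+1=13
a_3=1:  p_3=1·272+21=293,  q_3=1·13+1=14
fundamental: x₁=293, y₁=14  (since 85849 − 438·196 = 1)
(x_2, y_2) = (293·293 + 438·14·14, 293·14 + 14·293) = (171697, 8204)
(x_3, y_3) = (293·171697 + 438·14·8204, 293·8204 + 14·171697) = (100614149, 4807530)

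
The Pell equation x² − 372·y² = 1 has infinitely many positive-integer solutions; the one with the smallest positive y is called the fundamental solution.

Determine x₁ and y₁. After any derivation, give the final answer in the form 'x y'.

12151 630

[19; 3,2,12,2,3,38] for √372; ℓ=6 ⇒ convergent index 5
i=0: a=19 ⇒ p=19, q=1
i=1: a=3 ⇒ p=58, q=3
…
i=4: a=2 ⇒ p=3491, q=181
i=5: a=3 ⇒ p=12151, q=630
(x₁, y₁) = (12151, 630);  12151² − 372·630² = 1 ✓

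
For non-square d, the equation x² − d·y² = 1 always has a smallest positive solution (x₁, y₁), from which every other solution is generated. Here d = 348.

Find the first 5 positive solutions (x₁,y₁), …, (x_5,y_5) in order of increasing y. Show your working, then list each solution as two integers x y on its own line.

1567 84
4910977 263256
15391000351 825044220
48235390189057 2585688322224
151169697461504287 8103546376805796

√348 → a₀=18, period (1,1,1,8,1,1,1,36); ℓ=8 even so k=7
step 0: (18, 1)  from 18·(1,0) + (0,1)
step 1: (19, 1)  from 1·(18,1) + (1,0)
…
step 3: (56, 3)  from 1·(37,2) + (19,1)
…
step 5: (541, 29)  from 1·(485,26) + (56,3)
step 6: (1026, 55)  from 1·(541,29) + (485,26)
step 7: (1567, 84)  from 1·(1026,55) + (541,29)
→ (1567, 84).  Check: 1567²=2455489, 348·84²=2455488, difference 1.
k=2:  x_2 = 1567·1567+348·84·84 = 4910977,  y_2 = 1567·84+84·1567 = 263256
k=3:  x_3 = 1567·4910977+348·84·263256 = 15391000351,  y_3 = 1567·263256+84·4910977 = 825044220
k=4:  x_4 = 1567·15391000351+348·84·825044220 = 48235390189057,  y_4 = 1567·825044220+84·15391000351 = 2585688322224
k=5:  x_5 = 1567·48235390189057+348·84·2585688322224 = 151169697461504287,  y_5 = 1567·2585688322224+84·48235390189057 = 8103546376805796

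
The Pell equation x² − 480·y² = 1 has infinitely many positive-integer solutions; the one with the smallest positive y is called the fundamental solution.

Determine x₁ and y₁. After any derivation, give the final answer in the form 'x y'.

241 11

√480 = [21; 1,9,1,42, …], period ℓ=4 (even) → k=3
step 0: (21, 1)  from 21·(1,0) + (0,1)
step 1: (22, 1)  from 1·(21,1) + (1,0)
step 2: (219, 10)  from 9·(22,1) + (21,1)
step 3: (241, 11)  from 1·(219,10) + (22,1)
(x₁, y₁) = (241, 11);  241² − 480·11² = 1 ✓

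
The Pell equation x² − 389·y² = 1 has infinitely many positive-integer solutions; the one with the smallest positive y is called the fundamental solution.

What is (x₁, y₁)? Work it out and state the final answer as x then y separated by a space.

d=389: √d = [19; 1,2,1,1,1,1,2,1,38] (ℓ=9, odd), read p_17/q_17
step 0: (19, 1)  from 19·(1,0) + (0,1)
step 1: (20, 1)  from 1·(19,1) + (1,0)
step 2: (59, 3)  from 2·(20,1) + (19,1)
step 3: (79, 4)  from 1·(59,3) + (20,1)
step 4: (138, 7)  from 1·(79,4) + (59,3)
step 5: (217, 11)  from 1·(138,7) + (79,4)
…
step 7: (927, 47)  from 2·(355,18) + (217,11)
step 8: (1282, 65)  from 1·(927,47) + (355,18)
…
step 12: (202418, 10263)  from 1·(151493,7681) + (50925,2582)
step 13: (353911, 17944)  from 1·(202418,10263) + (151493,7681)
…
step 15: (910240, 46151)  from 1·(556329,28207) + (353911,17944)
step 16: (2376809, 120509)  from 2·(910240,46151) + (556329,28207)
step 17: (3287049, 166660)  from 1·(2376809,120509) + (910240,46151)
→ (3287049, 166660).  Check: 3287049²=10804691128401, 389·166660²=10804691128400, difference 1.

3287049 166660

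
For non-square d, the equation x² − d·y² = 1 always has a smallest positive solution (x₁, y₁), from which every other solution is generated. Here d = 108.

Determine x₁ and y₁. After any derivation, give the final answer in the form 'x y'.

1351 130

[10; 2,1,1,4,1,1,2,20] for √108; ℓ=8 ⇒ convergent index 7
k=0  a_k=10  p_k/q_k = 10/1
k=1  a_k=2  p_k/q_k = 21/2
…
k=4  a_k=4  p_k/q_k = 239/23
…
k=6  a_k=1  p_k/q_k = 530/51
k=7  a_k=2  p_k/q_k = 1351/130
(x₁, y₁) = (1351, 130);  1351² − 108·130² = 1 ✓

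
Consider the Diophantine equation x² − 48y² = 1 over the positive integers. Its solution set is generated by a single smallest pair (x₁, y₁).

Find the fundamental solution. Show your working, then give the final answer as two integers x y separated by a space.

[6; 1,12] for √48; ℓ=2 ⇒ convergent index 1
a_0=6:  p_0=6·1+0=6,  q_0=6·0+1=1
a_1=1:  p_1=1·6+1=7,  q_1=1·1+0=1
→ (7, 1).  Check: 7²=49, 48·1²=48, difference 1.

7 1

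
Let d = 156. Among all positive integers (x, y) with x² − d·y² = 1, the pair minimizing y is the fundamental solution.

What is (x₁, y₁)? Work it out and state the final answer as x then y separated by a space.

25 2

√156 = [12; 2,24, …], period ℓ=2 (even) → k=1
step 0: (12, 1)  from 12·(1,0) + (0,1)
step 1: (25, 2)  from 2·(12,1) + (1,0)
→ (25, 2).  Check: 25²=625, 156·2²=624, difference 1.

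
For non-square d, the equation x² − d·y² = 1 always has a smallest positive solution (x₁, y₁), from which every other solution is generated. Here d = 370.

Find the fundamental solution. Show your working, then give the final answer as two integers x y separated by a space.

[19; 4,4,38] for √370; ℓ=3 ⇒ convergent index 5
step 0: (19, 1)  from 19·(1,0) + (0,1)
…
step 3: (12503, 650)  from 38·(327,17) + (77,4)
step 4: (50339, 2617)  from 4·(12503,650) + (327,17)
step 5: (213859, 11118)  from 4·(50339,2617) + (12503,650)
(x₁, y₁) = (213859, 11118);  213859² − 370·11118² = 1 ✓

213859 11118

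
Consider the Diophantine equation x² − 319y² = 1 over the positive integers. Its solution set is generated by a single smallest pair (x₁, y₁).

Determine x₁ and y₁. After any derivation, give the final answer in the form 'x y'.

√319 → a₀=17, period (1,6,5,1,4,…,6,1,34); ℓ=14 even so k=13
a_0=17:  p_0=17·1+0=17,  q_0=17·0+1=1
…
a_3=5:  p_3=5·125+18=643,  q_3=5·7+1=36
a_4=1:  p_4=1·643+125=768,  q_4=1·36+7=43
a_5=4:  p_5=4·768+643=3715,  q_5=4·43+36=208
a_6=3:  p_6=3·3715+768=11913,  q_6=3·208+43=667
…
a_10=1:  p_10=1·250816+58797=309613,  q_10=1·14043+3292=17335
a_11=5:  p_11=5·309613+250816=1798881,  q_11=5·17335+14043=100718
a_12=6:  p_12=6·1798881+309613=11102899,  q_12=6·100718+17335=621643
a_13=1:  p_13=1·11102899+1798881=12901780,  q_13=1·621643+100718=722361
fundamental: x₁=12901780, y₁=722361  (since 166455927168400 − 319·521805414321 = 1)

12901780 722361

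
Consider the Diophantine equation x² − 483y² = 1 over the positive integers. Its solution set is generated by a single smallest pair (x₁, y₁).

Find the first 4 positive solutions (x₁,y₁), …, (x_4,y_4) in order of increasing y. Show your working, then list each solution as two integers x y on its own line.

22 1
967 44
42526 1935
1870177 85096

[21; 1,42] for √483; ℓ=2 ⇒ convergent index 1
a_0=21:  p_0=21·1+0=21,  q_0=21·0+1=1
a_1=1:  p_1=1·21+1=22,  q_1=1·1+0=1
→ (22, 1).  Check: 22²=484, 483·1²=483, difference 1.
(22+1√483)^2 = 967 + 44√483
(22+1√483)^3 = 42526 + 1935√483
(22+1√483)^4 = 1870177 + 85096√483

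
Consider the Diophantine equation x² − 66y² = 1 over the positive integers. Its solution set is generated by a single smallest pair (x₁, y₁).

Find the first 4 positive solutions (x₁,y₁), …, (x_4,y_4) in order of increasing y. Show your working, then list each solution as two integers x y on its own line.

65 8
8449 1040
1098305 135192
142771201 17573920

√66 = [8; 8,16, …], period ℓ=2 (even) → k=1
i=0: a=8 ⇒ p=8, q=1
i=1: a=8 ⇒ p=65, q=8
fundamental: x₁=65, y₁=8  (since 4225 − 66·64 = 1)
(65+8√66)^2 = 8449 + 1040√66
(65+8√66)^3 = 1098305 + 135192√66
(65+8√66)^4 = 142771201 + 17573920√66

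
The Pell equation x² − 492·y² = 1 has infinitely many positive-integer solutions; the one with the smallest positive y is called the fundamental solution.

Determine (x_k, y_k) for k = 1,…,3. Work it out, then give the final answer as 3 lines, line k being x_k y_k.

29767 1342
1772148577 79894628
105503093353351 4756446782010

√492 → a₀=22, period (5,1,1,10,1,1,5,44); ℓ=8 even so k=7
a_0=22:  p_0=22·1+0=22,  q_0=22·0+1=1
…
a_2=1:  p_2=1·111+22=133,  q_2=1·5+1=6
a_3=1:  p_3=1·133+111=244,  q_3=1·6+5=11
…
a_5=1:  p_5=1·2573+244=2817,  q_5=1·116+11=127
a_6=1:  p_6=1·2817+2573=5390,  q_6=1·127+116=243
a_7=5:  p_7=5·5390+2817=29767,  q_7=5·243+127=1342
→ (29767, 1342).  Check: 29767²=886074289, 492·1342²=886074288, difference 1.
n=2: (29767,1342)∘(29767,1342) = (29767·29767+492·1342·1342, 29767·1342+1342·29767) = (1772148577,79894628)
n=3: (1772148577,79894628)∘(29767,1342) = (29767·1772148577+492·1342·79894628, 29767·79894628+1342·1772148577) = (105503093353351,4756446782010)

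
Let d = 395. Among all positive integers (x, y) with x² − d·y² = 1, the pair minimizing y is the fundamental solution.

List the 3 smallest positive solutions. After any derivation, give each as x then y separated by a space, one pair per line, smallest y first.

√395 → a₀=19, period (1,6,1,38); ℓ=4 even so k=3
i=0: a=19 ⇒ p=19, q=1
…
i=2: a=6 ⇒ p=139, q=7
i=3: a=1 ⇒ p=159, q=8
(x₁, y₁) = (159, 8);  159² − 395·8² = 1 ✓
(159+8√395)^2 = 50561 + 2544√395
(159+8√395)^3 = 16078239 + 808984√395

159 8
50561 2544
16078239 808984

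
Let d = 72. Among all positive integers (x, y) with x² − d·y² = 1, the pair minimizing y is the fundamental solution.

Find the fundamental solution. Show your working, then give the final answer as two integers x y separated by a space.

17 2

√72 → a₀=8, period (2,16); ℓ=2 even so k=1
i=0: a=8 ⇒ p=8, q=1
i=1: a=2 ⇒ p=17, q=2
(x₁, y₁) = (17, 2);  17² − 72·2² = 1 ✓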